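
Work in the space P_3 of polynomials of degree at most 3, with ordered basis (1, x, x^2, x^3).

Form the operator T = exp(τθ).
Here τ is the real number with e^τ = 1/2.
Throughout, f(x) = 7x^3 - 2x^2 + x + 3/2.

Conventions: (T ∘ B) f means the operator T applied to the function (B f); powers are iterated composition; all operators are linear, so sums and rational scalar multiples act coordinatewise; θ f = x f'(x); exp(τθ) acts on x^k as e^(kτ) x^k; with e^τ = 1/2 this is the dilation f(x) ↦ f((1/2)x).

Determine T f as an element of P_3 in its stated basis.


exp(τθ) x^k = e^(kτ) x^k; with e^τ = 1/2 this sends x^k to (1/2)^k x^k
x ↦ 1/2 x
x^2 ↦ 1/4 x^2
x^3 ↦ 1/8 x^3
applying this coordinatewise to f: exp(τθ) f = (7/8)x^3 - (1/2)x^2 + (1/2)x + 3/2

the result is g(x) = (7/8)x^3 - (1/2)x^2 + (1/2)x + 3/2


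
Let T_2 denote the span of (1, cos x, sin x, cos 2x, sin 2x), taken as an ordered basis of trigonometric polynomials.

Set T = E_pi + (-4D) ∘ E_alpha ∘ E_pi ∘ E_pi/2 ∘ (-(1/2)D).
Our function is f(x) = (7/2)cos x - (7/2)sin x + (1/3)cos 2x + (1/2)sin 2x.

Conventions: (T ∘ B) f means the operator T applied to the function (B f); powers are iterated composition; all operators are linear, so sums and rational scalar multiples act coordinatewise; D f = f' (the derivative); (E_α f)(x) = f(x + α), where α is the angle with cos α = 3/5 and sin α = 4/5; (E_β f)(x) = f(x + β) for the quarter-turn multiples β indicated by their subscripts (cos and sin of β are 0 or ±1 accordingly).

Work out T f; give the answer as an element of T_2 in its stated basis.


the result is g(x) = -(133/10)cos x + (49/10)sin x + (257/75)cos 2x - (159/50)sin 2x

E_pi f = -(7/2)cos x + (7/2)sin x + (1/3)cos 2x + (1/2)sin 2x
D f = -(7/2)cos x - (7/2)sin x + cos 2x - (2/3)sin 2x
(-(1/2)D) f = (7/4)cos x + (7/4)sin x - (1/2)cos 2x + (1/3)sin 2x
E_pi/2 (-(1/2)D) f = (7/4)cos x - (7/4)sin x + (1/2)cos 2x - (1/3)sin 2x
E_pi E_pi/2 (-(1/2)D) f = -(7/4)cos x + (7/4)sin x + (1/2)cos 2x - (1/3)sin 2x
E_alpha E_pi E_pi/2 (-(1/2)D) f = (7/20)cos x + (49/20)sin x - (23/50)cos 2x - (29/75)sin 2x
D (E_alpha ∘ E_pi ∘ E_pi/2) (-(1/2)D) f = (49/20)cos x - (7/20)sin x - (58/75)cos 2x + (23/25)sin 2x
(-4D) (E_alpha ∘ E_pi ∘ E_pi/2) (-(1/2)D) f = -(49/5)cos x + (7/5)sin x + (232/75)cos 2x - (92/25)sin 2x
(E_pi + (-4D) ∘ E_alpha ∘ E_pi ∘ E_pi/2 ∘ (-(1/2)D)) f = -(133/10)cos x + (49/10)sin x + (257/75)cos 2x - (159/50)sin 2x


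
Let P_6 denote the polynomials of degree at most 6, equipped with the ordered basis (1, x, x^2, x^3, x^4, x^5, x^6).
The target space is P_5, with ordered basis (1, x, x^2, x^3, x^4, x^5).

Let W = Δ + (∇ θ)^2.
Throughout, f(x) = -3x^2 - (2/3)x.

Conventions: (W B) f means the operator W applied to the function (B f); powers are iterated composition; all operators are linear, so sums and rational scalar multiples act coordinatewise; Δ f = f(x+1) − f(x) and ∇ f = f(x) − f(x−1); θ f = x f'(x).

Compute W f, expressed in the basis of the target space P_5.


Δ f = -6x - 11/3
θ f = -6x^2 - (2/3)x
∇ θ f = -12x + 16/3
θ (∇ θ) f = -12x
∇ θ (∇ θ) f = -12
(Δ + (∇ θ)^2) f = -6x - 47/3

g(x) = -6x - 47/3


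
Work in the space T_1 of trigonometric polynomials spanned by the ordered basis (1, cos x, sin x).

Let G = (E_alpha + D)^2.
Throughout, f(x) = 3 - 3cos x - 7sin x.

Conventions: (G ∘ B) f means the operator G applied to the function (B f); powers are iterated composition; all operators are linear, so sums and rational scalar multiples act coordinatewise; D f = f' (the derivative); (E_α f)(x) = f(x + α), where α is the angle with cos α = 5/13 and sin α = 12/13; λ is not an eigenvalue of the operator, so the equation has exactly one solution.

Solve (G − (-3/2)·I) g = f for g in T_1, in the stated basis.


write g with unknown coordinates in the stated basis and equate coefficients in (G − (-3/2)·I) g = f
solving from the highest basis element down gives g = 6/5 + (11158/4321)cos x + (6702/4321)sin x
check: G g = 6/5 - (29700/4321)cos x - (40300/4321)sin x
so G g − (-3/2)·g = 3 - 3cos x - 7sin x = f ✓

the image equals g(x) = 6/5 + (11158/4321)cos x + (6702/4321)sin x


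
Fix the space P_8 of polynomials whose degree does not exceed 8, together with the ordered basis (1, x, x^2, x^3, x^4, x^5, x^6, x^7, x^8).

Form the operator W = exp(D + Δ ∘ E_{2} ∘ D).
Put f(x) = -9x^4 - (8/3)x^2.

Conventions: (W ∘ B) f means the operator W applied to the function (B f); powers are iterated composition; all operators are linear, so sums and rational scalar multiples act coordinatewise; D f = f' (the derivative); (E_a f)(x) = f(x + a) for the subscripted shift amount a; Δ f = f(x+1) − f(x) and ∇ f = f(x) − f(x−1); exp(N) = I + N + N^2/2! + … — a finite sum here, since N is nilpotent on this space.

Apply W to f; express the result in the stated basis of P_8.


g(x) = -9x^4 - 36x^3 - (494/3)x^2 - (2392/3)x - 1457

order-1 term: -36x^3 - 108x^2 - (1636/3)x - 2068/3
order-2 term: -54x^2 - 216x - 1952/3
order-3 term: -36x - 108
order-4 term: -9
the series for exp(D + Δ ∘ E_{2} ∘ D) f terminates at order 4
exp(D + Δ ∘ E_{2} ∘ D) f = -9x^4 - 36x^3 - (494/3)x^2 - (2392/3)x - 1457


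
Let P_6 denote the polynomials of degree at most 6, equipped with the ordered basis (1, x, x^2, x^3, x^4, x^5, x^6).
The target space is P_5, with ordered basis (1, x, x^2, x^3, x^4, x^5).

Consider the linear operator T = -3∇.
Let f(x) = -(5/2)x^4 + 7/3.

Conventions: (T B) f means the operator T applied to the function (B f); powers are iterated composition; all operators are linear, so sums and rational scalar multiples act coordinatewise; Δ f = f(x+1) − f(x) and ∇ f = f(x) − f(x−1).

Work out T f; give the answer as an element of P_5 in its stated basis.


the image equals g(x) = 30x^3 - 45x^2 + 30x - 15/2

∇ f = -10x^3 + 15x^2 - 10x + 5/2
(-3∇) f = 30x^3 - 45x^2 + 30x - 15/2


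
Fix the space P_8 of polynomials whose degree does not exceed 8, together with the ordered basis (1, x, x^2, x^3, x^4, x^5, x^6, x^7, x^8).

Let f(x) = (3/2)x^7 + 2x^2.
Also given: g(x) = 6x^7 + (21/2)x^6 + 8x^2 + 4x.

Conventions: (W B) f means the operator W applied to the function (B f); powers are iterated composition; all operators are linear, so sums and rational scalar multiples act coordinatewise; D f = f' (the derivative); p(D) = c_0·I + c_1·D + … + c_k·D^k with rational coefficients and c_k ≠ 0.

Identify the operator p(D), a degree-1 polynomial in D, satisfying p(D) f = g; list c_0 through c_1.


p(D) = 4·I + D, i.e. c_0 = 4, c_1 = 1

D^0 f = (3/2)x^7 + 2x^2
D^1 f = (21/2)x^6 + 4x
matching coefficients of g against c_0 f + c_1 Df + … from the top degree down determines the c_i
solution: c_0 = 4, c_1 = 1


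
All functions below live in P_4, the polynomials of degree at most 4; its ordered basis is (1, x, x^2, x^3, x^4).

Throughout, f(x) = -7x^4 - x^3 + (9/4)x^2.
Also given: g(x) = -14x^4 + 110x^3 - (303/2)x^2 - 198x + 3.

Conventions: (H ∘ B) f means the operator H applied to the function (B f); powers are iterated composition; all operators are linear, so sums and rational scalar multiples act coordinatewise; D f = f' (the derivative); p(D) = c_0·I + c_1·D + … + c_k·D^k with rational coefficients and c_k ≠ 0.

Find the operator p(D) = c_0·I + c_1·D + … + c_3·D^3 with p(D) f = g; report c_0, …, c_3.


c_0 = 2, c_1 = -4, c_2 = 2, c_3 = 1

D^0 f = -7x^4 - x^3 + (9/4)x^2
D^1 f = -28x^3 - 3x^2 + (9/2)x
D^2 f = -84x^2 - 6x + 9/2
D^3 f = -168x - 6
matching coefficients of g against c_0 f + c_1 Df + … from the top degree down determines the c_i
solution: c_0 = 2, c_1 = -4, c_2 = 2, c_3 = 1


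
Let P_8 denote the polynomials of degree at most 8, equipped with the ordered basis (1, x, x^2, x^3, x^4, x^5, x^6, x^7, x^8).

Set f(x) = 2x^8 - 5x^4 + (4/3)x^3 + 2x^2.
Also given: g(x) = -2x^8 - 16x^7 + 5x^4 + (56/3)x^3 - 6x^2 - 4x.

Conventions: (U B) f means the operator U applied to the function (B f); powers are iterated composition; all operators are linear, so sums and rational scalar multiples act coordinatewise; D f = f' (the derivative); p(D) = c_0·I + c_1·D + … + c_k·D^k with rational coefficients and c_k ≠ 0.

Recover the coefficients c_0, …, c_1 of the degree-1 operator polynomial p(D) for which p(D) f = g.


p(D) = -I − D, i.e. c_0 = -1, c_1 = -1

D^0 f = 2x^8 - 5x^4 + (4/3)x^3 + 2x^2
D^1 f = 16x^7 - 20x^3 + 4x^2 + 4x
matching coefficients of g against c_0 f + c_1 Df + … from the top degree down determines the c_i
solution: c_0 = -1, c_1 = -1


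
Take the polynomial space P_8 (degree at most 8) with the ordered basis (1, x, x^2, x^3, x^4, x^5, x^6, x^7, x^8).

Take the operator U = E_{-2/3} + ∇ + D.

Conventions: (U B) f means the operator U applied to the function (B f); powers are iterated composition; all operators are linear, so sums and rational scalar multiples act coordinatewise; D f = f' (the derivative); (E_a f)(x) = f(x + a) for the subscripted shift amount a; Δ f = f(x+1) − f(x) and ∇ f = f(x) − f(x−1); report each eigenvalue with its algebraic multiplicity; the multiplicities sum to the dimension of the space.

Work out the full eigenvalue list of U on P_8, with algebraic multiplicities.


λ = 1 (multiplicity 9)

image of 1: 1
image of x: x + 4/3
image of x^2: x^2 + (8/3)x - 5/9
image of x^3: x^3 + 4x^2 - (5/3)x + 19/27
image of x^4: x^4 + (16/3)x^3 - (10/3)x^2 + (76/27)x - 65/81
image of x^5: x^5 + (20/3)x^4 - (50/9)x^3 + (190/27)x^2 - (325/81)x + 211/243
image of x^6: x^6 + 8x^5 - (25/3)x^4 + (380/27)x^3 - (325/27)x^2 + (422/81)x - 665/729
image of x^7: x^7 + (28/3)x^6 - (35/3)x^5 + (665/27)x^4 - (2275/81)x^3 + (1477/81)x^2 - (4655/729)x + 2059/2187
image of x^8: x^8 + (32/3)x^7 - (140/9)x^6 + (1064/27)x^5 - (4550/81)x^4 + (11816/243)x^3 - (18620/729)x^2 + (16472/2187)x - 6305/6561
the matrix is upper triangular; its diagonal is (1, 1, 1, 1, 1, 1, 1, 1, 1)
for a triangular matrix the eigenvalues are the diagonal entries, with algebraic multiplicity their repetition count


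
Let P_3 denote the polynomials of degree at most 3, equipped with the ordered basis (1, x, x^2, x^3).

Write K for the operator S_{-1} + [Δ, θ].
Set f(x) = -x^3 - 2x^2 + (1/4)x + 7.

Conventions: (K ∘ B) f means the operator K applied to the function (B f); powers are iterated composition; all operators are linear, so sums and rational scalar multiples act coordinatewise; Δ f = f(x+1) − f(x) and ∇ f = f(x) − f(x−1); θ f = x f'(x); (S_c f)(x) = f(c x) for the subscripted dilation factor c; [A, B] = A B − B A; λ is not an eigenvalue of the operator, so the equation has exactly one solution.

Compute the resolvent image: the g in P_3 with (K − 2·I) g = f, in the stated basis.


g(x) = (1/3)x^3 + 3x^2 + (31/12)x + 31/12

write g with unknown coordinates in the stated basis and equate coefficients in (K − 2·I) g = f
solving from the highest basis element down gives g = (1/3)x^3 + 3x^2 + (31/12)x + 31/12
check: K g = -(1/3)x^3 + 4x^2 + (65/12)x + 73/6
so K g − 2·g = -x^3 - 2x^2 + (1/4)x + 7 = f ✓


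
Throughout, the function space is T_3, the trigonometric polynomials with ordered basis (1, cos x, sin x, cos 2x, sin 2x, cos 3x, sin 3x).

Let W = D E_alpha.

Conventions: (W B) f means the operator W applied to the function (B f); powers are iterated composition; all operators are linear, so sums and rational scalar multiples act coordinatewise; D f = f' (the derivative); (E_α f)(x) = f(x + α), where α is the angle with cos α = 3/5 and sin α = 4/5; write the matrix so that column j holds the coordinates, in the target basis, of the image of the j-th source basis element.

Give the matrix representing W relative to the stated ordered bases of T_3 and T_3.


image of 1: 0
image of cos x: -(4/5)cos x - (3/5)sin x
image of sin x: (3/5)cos x - (4/5)sin x
image of cos 2x: -(48/25)cos 2x + (14/25)sin 2x
image of sin 2x: -(14/25)cos 2x - (48/25)sin 2x
image of cos 3x: -(132/125)cos 3x + (351/125)sin 3x
image of sin 3x: -(351/125)cos 3x - (132/125)sin 3x
each image's coordinates form column j of the matrix

the matrix is [[0, 0, 0, 0, 0, 0, 0]; [0, -4/5, 3/5, 0, 0, 0, 0]; [0, -3/5, -4/5, 0, 0, 0, 0]; [0, 0, 0, -48/25, -14/25, 0, 0]; [0, 0, 0, 14/25, -48/25, 0, 0]; [0, 0, 0, 0, 0, -132/125, -351/125]; [0, 0, 0, 0, 0, 351/125, -132/125]] (rows listed top to bottom)


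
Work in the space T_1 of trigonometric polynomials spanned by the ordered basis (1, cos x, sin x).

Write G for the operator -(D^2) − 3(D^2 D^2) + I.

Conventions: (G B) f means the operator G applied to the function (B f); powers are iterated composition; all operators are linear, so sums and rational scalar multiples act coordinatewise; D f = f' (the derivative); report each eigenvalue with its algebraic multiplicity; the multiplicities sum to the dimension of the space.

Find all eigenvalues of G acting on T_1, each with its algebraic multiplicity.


image of 1: 1
image of cos x: -cos x
image of sin x: -sin x
the matrix is diagonal; its diagonal is (1, -1, -1)
for a triangular matrix the eigenvalues are the diagonal entries, with algebraic multiplicity their repetition count

λ = -1 (multiplicity 2), λ = 1 (multiplicity 1)


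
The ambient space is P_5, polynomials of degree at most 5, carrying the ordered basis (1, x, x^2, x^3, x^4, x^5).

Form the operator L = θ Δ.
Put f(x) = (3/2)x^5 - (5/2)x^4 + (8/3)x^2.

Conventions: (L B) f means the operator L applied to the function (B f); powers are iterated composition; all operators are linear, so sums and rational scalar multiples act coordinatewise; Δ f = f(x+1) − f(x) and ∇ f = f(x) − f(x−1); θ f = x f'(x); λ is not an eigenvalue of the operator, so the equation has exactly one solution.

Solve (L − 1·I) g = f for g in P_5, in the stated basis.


write g with unknown coordinates in the stated basis and equate coefficients in (L − 1·I) g = f
solving from the highest basis element down gives g = -(3/2)x^5 - (55/2)x^4 - 375x^3 - (7838/3)x^2 - (38807/6)x
check: L g = -30x^4 - 375x^3 - 2610x^2 - (38807/6)x
so L g − 1·g = (3/2)x^5 - (5/2)x^4 + (8/3)x^2 = f ✓

the image equals g(x) = -(3/2)x^5 - (55/2)x^4 - 375x^3 - (7838/3)x^2 - (38807/6)x


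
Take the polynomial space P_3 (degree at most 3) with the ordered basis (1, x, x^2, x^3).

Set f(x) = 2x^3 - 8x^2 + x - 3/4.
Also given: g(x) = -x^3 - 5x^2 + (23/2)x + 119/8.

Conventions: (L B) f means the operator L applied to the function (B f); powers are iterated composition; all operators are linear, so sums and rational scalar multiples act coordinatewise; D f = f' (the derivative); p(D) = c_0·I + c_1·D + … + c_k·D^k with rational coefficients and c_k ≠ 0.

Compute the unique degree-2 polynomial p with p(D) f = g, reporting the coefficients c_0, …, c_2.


p(D) = -(1/2)·I − (3/2)·D − D^2, i.e. c_0 = -1/2, c_1 = -3/2, c_2 = -1

D^0 f = 2x^3 - 8x^2 + x - 3/4
D^1 f = 6x^2 - 16x + 1
D^2 f = 12x - 16
matching coefficients of g against c_0 f + c_1 Df + … from the top degree down determines the c_i
solution: c_0 = -1/2, c_1 = -3/2, c_2 = -1


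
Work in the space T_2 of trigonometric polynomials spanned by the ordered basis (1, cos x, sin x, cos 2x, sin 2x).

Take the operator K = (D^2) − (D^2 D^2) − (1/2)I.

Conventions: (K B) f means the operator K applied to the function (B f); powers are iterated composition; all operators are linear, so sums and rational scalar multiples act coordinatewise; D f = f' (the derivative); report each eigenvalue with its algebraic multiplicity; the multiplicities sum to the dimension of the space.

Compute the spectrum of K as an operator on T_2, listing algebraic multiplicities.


image of 1: -1/2
image of cos x: -(5/2)cos x
image of sin x: -(5/2)sin x
image of cos 2x: -(41/2)cos 2x
image of sin 2x: -(41/2)sin 2x
the matrix is diagonal; its diagonal is (-1/2, -5/2, -5/2, -41/2, -41/2)
for a triangular matrix the eigenvalues are the diagonal entries, with algebraic multiplicity their repetition count

λ = -41/2 (multiplicity 2), λ = -5/2 (multiplicity 2), λ = -1/2 (multiplicity 1)


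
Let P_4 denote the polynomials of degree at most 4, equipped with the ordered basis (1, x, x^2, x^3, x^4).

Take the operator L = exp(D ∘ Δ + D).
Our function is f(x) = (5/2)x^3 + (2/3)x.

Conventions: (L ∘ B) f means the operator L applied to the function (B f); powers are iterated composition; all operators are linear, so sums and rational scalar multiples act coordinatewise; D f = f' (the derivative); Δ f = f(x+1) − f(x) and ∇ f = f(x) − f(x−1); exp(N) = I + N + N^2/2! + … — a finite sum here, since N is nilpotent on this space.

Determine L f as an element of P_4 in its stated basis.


order-1 term: (15/2)x^2 + 15x + 49/6
order-2 term: (15/2)x + 15
order-3 term: 5/2
the series for exp(D ∘ Δ + D) f terminates at order 3
exp(D ∘ Δ + D) f = (5/2)x^3 + (15/2)x^2 + (139/6)x + 77/3

g(x) = (5/2)x^3 + (15/2)x^2 + (139/6)x + 77/3


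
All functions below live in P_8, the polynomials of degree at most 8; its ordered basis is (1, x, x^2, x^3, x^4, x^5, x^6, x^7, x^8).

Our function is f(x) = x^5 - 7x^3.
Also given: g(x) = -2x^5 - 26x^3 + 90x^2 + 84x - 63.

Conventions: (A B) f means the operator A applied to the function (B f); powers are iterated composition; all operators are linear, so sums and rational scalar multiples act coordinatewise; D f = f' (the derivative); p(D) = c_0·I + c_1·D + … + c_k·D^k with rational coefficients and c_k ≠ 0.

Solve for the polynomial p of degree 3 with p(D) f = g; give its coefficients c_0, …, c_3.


p(D) = -2·I − 2·D^2 + (3/2)·D^3, i.e. c_0 = -2, c_1 = 0, c_2 = -2, c_3 = 3/2

D^0 f = x^5 - 7x^3
D^1 f = 5x^4 - 21x^2
D^2 f = 20x^3 - 42x
D^3 f = 60x^2 - 42
matching coefficients of g against c_0 f + c_1 Df + … from the top degree down determines the c_i
solution: c_0 = -2, c_1 = 0, c_2 = -2, c_3 = 3/2


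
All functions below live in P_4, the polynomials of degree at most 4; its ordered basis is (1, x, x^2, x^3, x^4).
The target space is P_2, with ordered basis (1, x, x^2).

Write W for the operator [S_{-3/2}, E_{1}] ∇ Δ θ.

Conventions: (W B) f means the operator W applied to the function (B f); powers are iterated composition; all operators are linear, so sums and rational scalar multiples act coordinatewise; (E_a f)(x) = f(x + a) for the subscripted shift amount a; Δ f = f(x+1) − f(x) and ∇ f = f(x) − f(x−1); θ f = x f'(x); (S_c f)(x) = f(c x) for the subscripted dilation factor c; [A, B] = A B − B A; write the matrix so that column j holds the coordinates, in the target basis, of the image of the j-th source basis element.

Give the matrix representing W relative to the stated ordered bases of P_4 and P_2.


image of 1: 0
image of x: 0
image of x^2: 0
image of x^3: 45
image of x^4: -360x - 60
each image's coordinates form column j of the matrix

the matrix is [[0, 0, 0, 45, -60]; [0, 0, 0, 0, -360]; [0, 0, 0, 0, 0]] (rows listed top to bottom)


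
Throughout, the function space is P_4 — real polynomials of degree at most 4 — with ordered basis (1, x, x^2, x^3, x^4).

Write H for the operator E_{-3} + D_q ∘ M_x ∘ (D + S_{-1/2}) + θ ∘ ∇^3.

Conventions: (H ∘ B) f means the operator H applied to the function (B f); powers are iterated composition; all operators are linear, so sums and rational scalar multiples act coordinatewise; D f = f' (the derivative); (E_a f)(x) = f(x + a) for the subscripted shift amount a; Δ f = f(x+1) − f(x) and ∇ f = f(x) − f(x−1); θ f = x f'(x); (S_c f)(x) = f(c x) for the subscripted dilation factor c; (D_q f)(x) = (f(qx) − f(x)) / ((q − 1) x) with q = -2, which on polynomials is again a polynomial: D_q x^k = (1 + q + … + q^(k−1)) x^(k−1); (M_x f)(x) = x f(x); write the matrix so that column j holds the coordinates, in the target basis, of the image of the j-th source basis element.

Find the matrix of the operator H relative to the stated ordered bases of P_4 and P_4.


image of 1: 2
image of x: (3/2)x - 2
image of x^2: (7/4)x^2 - 8x + 9
image of x^3: (13/8)x^3 + 27x - 27
image of x^4: (27/16)x^4 - 32x^3 + 54x^2 - 84x + 81
each image's coordinates form column j of the matrix

the matrix is [[2, -2, 9, -27, 81]; [0, 3/2, -8, 27, -84]; [0, 0, 7/4, 0, 54]; [0, 0, 0, 13/8, -32]; [0, 0, 0, 0, 27/16]] (rows listed top to bottom)


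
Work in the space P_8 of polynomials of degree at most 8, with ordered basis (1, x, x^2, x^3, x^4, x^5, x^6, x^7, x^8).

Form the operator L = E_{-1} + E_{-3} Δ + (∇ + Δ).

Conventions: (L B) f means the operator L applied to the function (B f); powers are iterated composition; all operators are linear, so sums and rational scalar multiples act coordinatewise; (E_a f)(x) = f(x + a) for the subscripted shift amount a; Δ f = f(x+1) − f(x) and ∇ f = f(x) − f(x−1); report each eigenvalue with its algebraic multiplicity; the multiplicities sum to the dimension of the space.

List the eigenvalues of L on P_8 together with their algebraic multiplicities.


image of 1: 1
image of x: x + 2
image of x^2: x^2 + 4x - 4
image of x^3: x^3 + 6x^2 - 12x + 20
image of x^4: x^4 + 8x^3 - 24x^2 + 80x - 64
image of x^5: x^5 + 10x^4 - 40x^3 + 200x^2 - 320x + 212
image of x^6: x^6 + 12x^5 - 60x^4 + 400x^3 - 960x^2 + 1272x - 664
image of x^7: x^7 + 14x^6 - 84x^5 + 700x^4 - 2240x^3 + 4452x^2 - 4648x + 2060
image of x^8: x^8 + 16x^7 - 112x^6 + 1120x^5 - 4480x^4 + 11872x^3 - 18592x^2 + 16480x - 6304
the matrix is upper triangular; its diagonal is (1, 1, 1, 1, 1, 1, 1, 1, 1)
for a triangular matrix the eigenvalues are the diagonal entries, with algebraic multiplicity their repetition count

λ = 1 (multiplicity 9)


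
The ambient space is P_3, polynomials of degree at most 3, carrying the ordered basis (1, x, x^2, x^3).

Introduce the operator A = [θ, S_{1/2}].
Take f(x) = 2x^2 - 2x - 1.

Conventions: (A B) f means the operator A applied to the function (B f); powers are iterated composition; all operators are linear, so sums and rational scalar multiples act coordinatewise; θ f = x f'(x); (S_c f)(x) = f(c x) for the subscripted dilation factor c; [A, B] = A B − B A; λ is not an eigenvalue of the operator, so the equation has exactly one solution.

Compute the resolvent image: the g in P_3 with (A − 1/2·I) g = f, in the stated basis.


the image equals g(x) = -4x^2 + 4x + 2

write g with unknown coordinates in the stated basis and equate coefficients in (A − 1/2·I) g = f
solving from the highest basis element down gives g = -4x^2 + 4x + 2
check: A g = 0
so A g − 1/2·g = 2x^2 - 2x - 1 = f ✓


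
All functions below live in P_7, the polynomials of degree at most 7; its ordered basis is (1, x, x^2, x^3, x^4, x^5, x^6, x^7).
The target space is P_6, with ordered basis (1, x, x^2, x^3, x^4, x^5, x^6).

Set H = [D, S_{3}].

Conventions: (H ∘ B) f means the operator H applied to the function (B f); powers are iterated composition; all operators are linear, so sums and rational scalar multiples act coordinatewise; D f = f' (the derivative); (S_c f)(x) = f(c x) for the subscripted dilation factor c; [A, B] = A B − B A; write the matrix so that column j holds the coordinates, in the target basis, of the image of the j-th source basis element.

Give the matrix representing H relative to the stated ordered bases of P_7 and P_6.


image of 1: 0
image of x: 2
image of x^2: 12x
image of x^3: 54x^2
image of x^4: 216x^3
image of x^5: 810x^4
image of x^6: 2916x^5
image of x^7: 10206x^6
each image's coordinates form column j of the matrix

the matrix is [[0, 2, 0, 0, 0, 0, 0, 0]; [0, 0, 12, 0, 0, 0, 0, 0]; [0, 0, 0, 54, 0, 0, 0, 0]; [0, 0, 0, 0, 216, 0, 0, 0]; [0, 0, 0, 0, 0, 810, 0, 0]; [0, 0, 0, 0, 0, 0, 2916, 0]; [0, 0, 0, 0, 0, 0, 0, 10206]] (rows listed top to bottom)


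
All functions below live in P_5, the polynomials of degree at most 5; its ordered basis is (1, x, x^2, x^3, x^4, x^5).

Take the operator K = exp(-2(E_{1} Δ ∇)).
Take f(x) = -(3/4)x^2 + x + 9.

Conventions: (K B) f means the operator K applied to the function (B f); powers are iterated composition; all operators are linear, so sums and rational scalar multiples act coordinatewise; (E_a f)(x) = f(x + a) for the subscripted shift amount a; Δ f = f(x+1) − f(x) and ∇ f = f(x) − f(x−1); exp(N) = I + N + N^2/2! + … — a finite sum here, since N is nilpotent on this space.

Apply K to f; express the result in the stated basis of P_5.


the result is g(x) = -(3/4)x^2 + x + 12

order-1 term: 3
the series for exp(-2(E_{1} Δ ∇)) f terminates at order 1
exp(-2(E_{1} Δ ∇)) f = -(3/4)x^2 + x + 12


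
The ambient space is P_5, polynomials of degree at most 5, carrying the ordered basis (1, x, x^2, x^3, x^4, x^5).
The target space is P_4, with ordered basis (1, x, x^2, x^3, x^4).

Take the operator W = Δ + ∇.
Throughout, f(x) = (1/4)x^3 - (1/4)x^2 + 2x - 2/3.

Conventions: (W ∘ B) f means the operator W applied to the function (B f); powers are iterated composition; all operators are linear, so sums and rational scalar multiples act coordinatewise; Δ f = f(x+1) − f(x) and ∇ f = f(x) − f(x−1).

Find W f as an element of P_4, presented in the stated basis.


the image equals g(x) = (3/2)x^2 - x + 9/2

Δ f = (3/4)x^2 + (1/4)x + 2
∇ f = (3/4)x^2 - (5/4)x + 5/2
(Δ + ∇) f = (3/2)x^2 - x + 9/2


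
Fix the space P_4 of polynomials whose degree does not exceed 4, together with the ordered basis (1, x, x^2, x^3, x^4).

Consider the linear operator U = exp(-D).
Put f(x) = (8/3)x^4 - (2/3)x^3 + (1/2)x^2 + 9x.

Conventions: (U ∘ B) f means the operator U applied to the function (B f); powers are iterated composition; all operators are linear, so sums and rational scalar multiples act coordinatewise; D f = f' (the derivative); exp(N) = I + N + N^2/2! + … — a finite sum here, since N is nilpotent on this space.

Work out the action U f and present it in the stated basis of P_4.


order-1 term: -(32/3)x^3 + 2x^2 - x - 9
order-2 term: 16x^2 - 2x + 1/2
order-3 term: -(32/3)x + 2/3
order-4 term: 8/3
the series for exp(-D) f terminates at order 4
exp(-D) f = (8/3)x^4 - (34/3)x^3 + (37/2)x^2 - (14/3)x - 31/6

g(x) = (8/3)x^4 - (34/3)x^3 + (37/2)x^2 - (14/3)x - 31/6


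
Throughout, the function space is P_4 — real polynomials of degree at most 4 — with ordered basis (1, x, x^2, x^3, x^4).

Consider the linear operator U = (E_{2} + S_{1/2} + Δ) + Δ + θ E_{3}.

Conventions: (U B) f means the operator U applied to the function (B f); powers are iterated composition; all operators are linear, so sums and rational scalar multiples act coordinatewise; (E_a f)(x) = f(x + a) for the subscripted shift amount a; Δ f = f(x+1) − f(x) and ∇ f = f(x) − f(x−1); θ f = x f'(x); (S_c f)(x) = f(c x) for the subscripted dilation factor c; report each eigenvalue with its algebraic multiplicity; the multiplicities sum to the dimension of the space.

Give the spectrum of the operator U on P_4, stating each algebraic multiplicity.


λ = 2 (multiplicity 1), λ = 5/2 (multiplicity 1), λ = 13/4 (multiplicity 1), λ = 33/8 (multiplicity 1), λ = 81/16 (multiplicity 1)

image of 1: 2
image of x: (5/2)x + 4
image of x^2: (13/4)x^2 + 14x + 6
image of x^3: (33/8)x^3 + 30x^2 + 45x + 10
image of x^4: (81/16)x^4 + 52x^3 + 144x^2 + 148x + 18
the matrix is upper triangular; its diagonal is (2, 5/2, 13/4, 33/8, 81/16)
for a triangular matrix the eigenvalues are the diagonal entries, with algebraic multiplicity their repetition count


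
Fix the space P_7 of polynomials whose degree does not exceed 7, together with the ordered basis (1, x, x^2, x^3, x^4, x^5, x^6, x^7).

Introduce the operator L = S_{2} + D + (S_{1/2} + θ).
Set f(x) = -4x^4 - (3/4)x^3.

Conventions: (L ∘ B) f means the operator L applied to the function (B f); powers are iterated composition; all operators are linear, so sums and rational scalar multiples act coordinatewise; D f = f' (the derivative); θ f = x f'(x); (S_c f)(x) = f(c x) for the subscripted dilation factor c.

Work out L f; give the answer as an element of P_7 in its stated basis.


the result is g(x) = -(321/4)x^4 - (779/32)x^3 - (9/4)x^2

S_{2} f = -64x^4 - 6x^3
D f = -16x^3 - (9/4)x^2
S_{1/2} f = -(1/4)x^4 - (3/32)x^3
θ f = -16x^4 - (9/4)x^3
(S_{1/2} + θ) f = -(65/4)x^4 - (75/32)x^3
(S_{2} + D + (S_{1/2} + θ)) f = -(321/4)x^4 - (779/32)x^3 - (9/4)x^2


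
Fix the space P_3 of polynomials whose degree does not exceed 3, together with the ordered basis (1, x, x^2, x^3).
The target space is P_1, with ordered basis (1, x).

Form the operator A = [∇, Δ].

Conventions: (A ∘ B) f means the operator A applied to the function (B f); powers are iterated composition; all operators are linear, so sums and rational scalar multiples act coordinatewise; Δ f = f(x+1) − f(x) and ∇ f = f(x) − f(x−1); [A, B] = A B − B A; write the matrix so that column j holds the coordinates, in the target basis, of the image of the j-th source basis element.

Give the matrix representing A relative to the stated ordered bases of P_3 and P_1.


image of 1: 0
image of x: 0
image of x^2: 0
image of x^3: 0
each image's coordinates form column j of the matrix

the matrix is [[0, 0, 0, 0]; [0, 0, 0, 0]] (rows listed top to bottom)


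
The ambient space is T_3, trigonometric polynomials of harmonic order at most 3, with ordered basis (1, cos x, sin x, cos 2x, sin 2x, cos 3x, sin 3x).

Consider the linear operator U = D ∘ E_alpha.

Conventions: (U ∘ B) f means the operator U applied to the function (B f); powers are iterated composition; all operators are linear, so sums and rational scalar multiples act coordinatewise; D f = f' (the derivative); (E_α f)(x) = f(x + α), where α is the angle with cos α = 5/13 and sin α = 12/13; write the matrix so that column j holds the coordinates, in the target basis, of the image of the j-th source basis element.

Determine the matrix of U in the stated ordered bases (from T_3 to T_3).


image of 1: 0
image of cos x: -(12/13)cos x - (5/13)sin x
image of sin x: (5/13)cos x - (12/13)sin x
image of cos 2x: -(240/169)cos 2x + (238/169)sin 2x
image of sin 2x: -(238/169)cos 2x - (240/169)sin 2x
image of cos 3x: (2484/2197)cos 3x + (6105/2197)sin 3x
image of sin 3x: -(6105/2197)cos 3x + (2484/2197)sin 3x
each image's coordinates form column j of the matrix

the matrix is [[0, 0, 0, 0, 0, 0, 0]; [0, -12/13, 5/13, 0, 0, 0, 0]; [0, -5/13, -12/13, 0, 0, 0, 0]; [0, 0, 0, -240/169, -238/169, 0, 0]; [0, 0, 0, 238/169, -240/169, 0, 0]; [0, 0, 0, 0, 0, 2484/2197, -6105/2197]; [0, 0, 0, 0, 0, 6105/2197, 2484/2197]] (rows listed top to bottom)


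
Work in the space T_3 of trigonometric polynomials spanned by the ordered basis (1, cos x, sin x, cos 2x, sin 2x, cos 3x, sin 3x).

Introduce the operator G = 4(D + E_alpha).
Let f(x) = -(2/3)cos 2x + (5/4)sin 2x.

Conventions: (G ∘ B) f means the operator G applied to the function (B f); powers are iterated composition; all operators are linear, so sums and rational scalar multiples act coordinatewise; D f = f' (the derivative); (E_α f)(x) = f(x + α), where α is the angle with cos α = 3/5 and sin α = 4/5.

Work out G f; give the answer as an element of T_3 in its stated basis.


D f = (5/2)cos 2x + (4/3)sin 2x
E_alpha f = (104/75)cos 2x + (29/100)sin 2x
(D + E_alpha) f = (583/150)cos 2x + (487/300)sin 2x
(4(D + E_alpha)) f = (1166/75)cos 2x + (487/75)sin 2x

the result is g(x) = (1166/75)cos 2x + (487/75)sin 2x


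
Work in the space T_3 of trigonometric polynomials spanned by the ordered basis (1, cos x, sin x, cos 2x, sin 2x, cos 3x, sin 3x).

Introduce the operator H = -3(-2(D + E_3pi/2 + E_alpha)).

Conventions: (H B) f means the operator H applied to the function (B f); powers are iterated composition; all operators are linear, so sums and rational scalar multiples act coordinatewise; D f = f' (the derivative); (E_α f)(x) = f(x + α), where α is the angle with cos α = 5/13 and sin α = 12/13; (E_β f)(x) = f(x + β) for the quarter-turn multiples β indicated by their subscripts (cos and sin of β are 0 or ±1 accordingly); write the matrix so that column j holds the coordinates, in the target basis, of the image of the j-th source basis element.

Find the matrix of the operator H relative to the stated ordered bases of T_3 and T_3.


the matrix is [[12, 0, 0, 0, 0, 0, 0]; [0, 30/13, 72/13, 0, 0, 0, 0]; [0, -72/13, 30/13, 0, 0, 0, 0]; [0, 0, 0, -1728/169, 2748/169, 0, 0]; [0, 0, 0, -2748/169, -1728/169, 0, 0]; [0, 0, 0, 0, 0, -12210/2197, 47760/2197]; [0, 0, 0, 0, 0, -47760/2197, -12210/2197]] (rows listed top to bottom)

image of 1: 12
image of cos x: (30/13)cos x - (72/13)sin x
image of sin x: (72/13)cos x + (30/13)sin x
image of cos 2x: -(1728/169)cos 2x - (2748/169)sin 2x
image of sin 2x: (2748/169)cos 2x - (1728/169)sin 2x
image of cos 3x: -(12210/2197)cos 3x - (47760/2197)sin 3x
image of sin 3x: (47760/2197)cos 3x - (12210/2197)sin 3x
each image's coordinates form column j of the matrix


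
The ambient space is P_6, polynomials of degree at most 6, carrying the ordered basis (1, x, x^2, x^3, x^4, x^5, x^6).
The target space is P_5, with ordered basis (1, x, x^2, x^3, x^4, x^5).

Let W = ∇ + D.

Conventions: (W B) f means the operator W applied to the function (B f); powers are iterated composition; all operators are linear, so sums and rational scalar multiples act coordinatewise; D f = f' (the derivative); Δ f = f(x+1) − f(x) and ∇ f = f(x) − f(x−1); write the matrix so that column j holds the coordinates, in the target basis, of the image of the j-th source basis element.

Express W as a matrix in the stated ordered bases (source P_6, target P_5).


image of 1: 0
image of x: 2
image of x^2: 4x - 1
image of x^3: 6x^2 - 3x + 1
image of x^4: 8x^3 - 6x^2 + 4x - 1
image of x^5: 10x^4 - 10x^3 + 10x^2 - 5x + 1
image of x^6: 12x^5 - 15x^4 + 20x^3 - 15x^2 + 6x - 1
each image's coordinates form column j of the matrix

the matrix is [[0, 2, -1, 1, -1, 1, -1]; [0, 0, 4, -3, 4, -5, 6]; [0, 0, 0, 6, -6, 10, -15]; [0, 0, 0, 0, 8, -10, 20]; [0, 0, 0, 0, 0, 10, -15]; [0, 0, 0, 0, 0, 0, 12]] (rows listed top to bottom)


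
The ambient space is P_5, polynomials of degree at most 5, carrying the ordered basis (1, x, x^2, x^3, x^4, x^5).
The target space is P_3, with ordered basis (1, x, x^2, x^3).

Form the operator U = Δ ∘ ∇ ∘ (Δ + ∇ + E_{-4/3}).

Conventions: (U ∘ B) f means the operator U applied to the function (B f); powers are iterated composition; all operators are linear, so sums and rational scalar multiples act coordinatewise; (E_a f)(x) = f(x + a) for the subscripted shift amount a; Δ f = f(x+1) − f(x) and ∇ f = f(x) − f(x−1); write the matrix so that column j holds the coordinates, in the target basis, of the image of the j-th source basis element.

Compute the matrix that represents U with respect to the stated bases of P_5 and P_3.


the matrix is [[0, 0, 2, 4, 70/3, -20/27]; [0, 0, 0, 6, 16, 350/3]; [0, 0, 0, 0, 12, 40]; [0, 0, 0, 0, 0, 20]] (rows listed top to bottom)

image of 1: 0
image of x: 0
image of x^2: 2
image of x^3: 6x + 4
image of x^4: 12x^2 + 16x + 70/3
image of x^5: 20x^3 + 40x^2 + (350/3)x - 20/27
each image's coordinates form column j of the matrix


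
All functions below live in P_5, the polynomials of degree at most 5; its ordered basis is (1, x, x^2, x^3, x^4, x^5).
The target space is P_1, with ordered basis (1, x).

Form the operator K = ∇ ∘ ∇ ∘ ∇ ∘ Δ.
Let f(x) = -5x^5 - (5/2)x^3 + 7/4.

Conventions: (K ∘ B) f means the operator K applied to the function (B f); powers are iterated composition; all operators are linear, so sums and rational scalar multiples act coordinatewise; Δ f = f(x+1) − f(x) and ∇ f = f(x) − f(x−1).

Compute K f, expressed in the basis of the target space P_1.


g(x) = -600x + 600

Δ f = -25x^4 - 50x^3 - (115/2)x^2 - (65/2)x - 15/2
∇ Δ f = -100x^3 - 65x
∇ ∇ Δ f = -300x^2 + 300x - 165
∇ ∇ ∇ Δ f = -600x + 600


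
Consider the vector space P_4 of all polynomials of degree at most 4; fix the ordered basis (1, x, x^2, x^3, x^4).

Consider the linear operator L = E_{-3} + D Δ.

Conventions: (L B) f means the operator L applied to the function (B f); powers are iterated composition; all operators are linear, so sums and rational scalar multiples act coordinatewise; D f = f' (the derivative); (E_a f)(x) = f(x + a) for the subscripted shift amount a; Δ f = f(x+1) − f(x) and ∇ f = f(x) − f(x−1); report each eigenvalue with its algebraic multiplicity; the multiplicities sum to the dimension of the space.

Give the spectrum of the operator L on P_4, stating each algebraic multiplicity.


λ = 1 (multiplicity 5)

image of 1: 1
image of x: x - 3
image of x^2: x^2 - 6x + 11
image of x^3: x^3 - 9x^2 + 33x - 24
image of x^4: x^4 - 12x^3 + 66x^2 - 96x + 85
the matrix is upper triangular; its diagonal is (1, 1, 1, 1, 1)
for a triangular matrix the eigenvalues are the diagonal entries, with algebraic multiplicity their repetition count


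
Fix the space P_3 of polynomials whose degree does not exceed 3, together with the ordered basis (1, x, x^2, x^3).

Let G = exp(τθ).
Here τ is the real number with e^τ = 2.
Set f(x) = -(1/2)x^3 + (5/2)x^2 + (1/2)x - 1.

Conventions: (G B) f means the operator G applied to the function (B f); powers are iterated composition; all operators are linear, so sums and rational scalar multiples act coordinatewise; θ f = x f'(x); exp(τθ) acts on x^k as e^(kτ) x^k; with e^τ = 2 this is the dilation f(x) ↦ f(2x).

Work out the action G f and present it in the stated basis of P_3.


the result is g(x) = -4x^3 + 10x^2 + x - 1

exp(τθ) x^k = e^(kτ) x^k; with e^τ = 2 this sends x^k to 2^k x^k
x ↦ 2 x
x^2 ↦ 4 x^2
x^3 ↦ 8 x^3
applying this coordinatewise to f: exp(τθ) f = -4x^3 + 10x^2 + x - 1


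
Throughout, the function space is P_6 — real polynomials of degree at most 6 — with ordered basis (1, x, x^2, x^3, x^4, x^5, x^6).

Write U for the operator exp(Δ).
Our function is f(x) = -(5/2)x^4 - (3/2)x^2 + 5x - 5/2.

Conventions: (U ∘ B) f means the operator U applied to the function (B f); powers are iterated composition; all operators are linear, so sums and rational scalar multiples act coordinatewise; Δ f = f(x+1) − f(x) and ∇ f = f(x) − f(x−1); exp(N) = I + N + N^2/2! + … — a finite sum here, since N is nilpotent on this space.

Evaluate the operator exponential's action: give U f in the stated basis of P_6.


g(x) = -(5/2)x^4 - 10x^3 - (63/2)x^2 - 48x - 38

order-1 term: -10x^3 - 15x^2 - 13x + 1
order-2 term: -15x^2 - 30x - 19
order-3 term: -10x - 15
order-4 term: -5/2
the series for exp(Δ) f terminates at order 4
exp(Δ) f = -(5/2)x^4 - 10x^3 - (63/2)x^2 - 48x - 38


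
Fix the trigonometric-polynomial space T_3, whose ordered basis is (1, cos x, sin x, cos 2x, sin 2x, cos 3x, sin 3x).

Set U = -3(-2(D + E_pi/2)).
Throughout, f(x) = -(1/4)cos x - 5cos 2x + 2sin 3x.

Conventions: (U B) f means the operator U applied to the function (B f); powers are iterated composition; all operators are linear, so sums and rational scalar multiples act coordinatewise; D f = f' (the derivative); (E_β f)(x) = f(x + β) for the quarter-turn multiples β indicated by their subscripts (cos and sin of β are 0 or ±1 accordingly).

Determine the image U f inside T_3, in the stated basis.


D f = (1/4)sin x + 10sin 2x + 6cos 3x
E_pi/2 f = (1/4)sin x + 5cos 2x - 2cos 3x
(D + E_pi/2) f = (1/2)sin x + 5cos 2x + 10sin 2x + 4cos 3x
(-2(D + E_pi/2)) f = -sin x - 10cos 2x - 20sin 2x - 8cos 3x
(-3(-2(D + E_pi/2))) f = 3sin x + 30cos 2x + 60sin 2x + 24cos 3x

the image equals g(x) = 3sin x + 30cos 2x + 60sin 2x + 24cos 3x


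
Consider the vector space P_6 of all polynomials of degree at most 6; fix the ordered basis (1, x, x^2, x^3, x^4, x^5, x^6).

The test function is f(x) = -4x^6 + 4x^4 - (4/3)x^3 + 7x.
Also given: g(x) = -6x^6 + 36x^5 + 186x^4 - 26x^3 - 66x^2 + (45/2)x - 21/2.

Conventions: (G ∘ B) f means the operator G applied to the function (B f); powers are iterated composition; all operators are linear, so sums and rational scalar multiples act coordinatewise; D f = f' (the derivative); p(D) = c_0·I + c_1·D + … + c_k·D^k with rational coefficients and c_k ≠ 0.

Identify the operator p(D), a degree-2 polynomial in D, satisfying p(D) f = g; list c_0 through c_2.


D^0 f = -4x^6 + 4x^4 - (4/3)x^3 + 7x
D^1 f = -24x^5 + 16x^3 - 4x^2 + 7
D^2 f = -120x^4 + 48x^2 - 8x
matching coefficients of g against c_0 f + c_1 Df + … from the top degree down determines the c_i
solution: c_0 = 3/2, c_1 = -3/2, c_2 = -3/2

p(D) = (3/2)·I − (3/2)·D − (3/2)·D^2, i.e. c_0 = 3/2, c_1 = -3/2, c_2 = -3/2
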